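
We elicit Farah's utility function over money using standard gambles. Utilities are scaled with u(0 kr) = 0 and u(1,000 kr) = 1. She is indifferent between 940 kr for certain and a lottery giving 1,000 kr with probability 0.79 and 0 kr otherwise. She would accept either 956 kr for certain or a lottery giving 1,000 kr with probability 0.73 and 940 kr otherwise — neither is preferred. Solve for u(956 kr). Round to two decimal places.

0.94

From the first indifference, u(940 kr) = 0.79·u(1,000 kr) + 0.21·u(0 kr) = 0.79·1 + 0.21·0 = 0.79.
Then u(956 kr) = 0.73·u(1,000 kr) + 0.27·u(940 kr) = 0.73·1.00 + 0.27·0.79 = 0.9433.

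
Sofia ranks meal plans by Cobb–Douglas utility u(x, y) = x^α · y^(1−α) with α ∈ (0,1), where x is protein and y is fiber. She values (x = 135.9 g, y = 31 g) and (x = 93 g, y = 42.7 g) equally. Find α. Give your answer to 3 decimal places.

α ≈ 0.458

The Cobb–Douglas utilities coincide, so 135.9^α·31^(1−α) = 93^α·42.7^(1−α).
Rearrange to (135.9/93)^α = (42.7/31)^(1−α) and take logs: α·0.379320 = (1−α)·0.320212.
Thus α·(0.699532) = 0.320212, so α = 0.320212/0.699532 ≈ 0.458.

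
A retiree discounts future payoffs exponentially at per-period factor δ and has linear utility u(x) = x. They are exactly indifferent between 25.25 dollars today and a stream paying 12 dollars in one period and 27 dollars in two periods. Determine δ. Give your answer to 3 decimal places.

δ ≈ 0.770

Equating present values: 25.25 = 12δ + 27δ².
That is, 27δ² + 12δ − 25.25 = 0, a quadratic in δ.
δ = (−12 + √(12² + 4·27·25.25)) / (2·27) = (−12 + √2871.00) / 54 ≈ 0.770.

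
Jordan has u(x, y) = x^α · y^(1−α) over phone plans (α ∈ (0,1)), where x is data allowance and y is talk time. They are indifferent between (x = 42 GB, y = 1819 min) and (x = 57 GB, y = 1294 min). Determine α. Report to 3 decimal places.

Set the two utilities equal: 42^α·1819^(1−α) = 57^α·1294^(1−α).
Rearrange to (42/57)^α = (1294/1819)^(1−α) and take logs: α·-0.305382 = (1−α)·-0.340549.
With A = -0.305382 and B = -0.340549: α·A = (1−α)·B, so α = B/(A+B) = -0.340549/-0.645931 ≈ 0.527.

α ≈ 0.527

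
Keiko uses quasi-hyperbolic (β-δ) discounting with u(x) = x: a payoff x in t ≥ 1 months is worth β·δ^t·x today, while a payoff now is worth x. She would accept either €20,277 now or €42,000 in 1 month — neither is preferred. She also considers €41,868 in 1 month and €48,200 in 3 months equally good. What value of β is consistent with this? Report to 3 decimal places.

The second indifference involves only future payoffs, so β cancels: β·δ^1·41868 = β·δ^3·48200, giving δ^2 = 41868/48200 = 0.86863, so δ = 0.93200.
Now use the now-vs-future pair: 20277 = β·δ·42000 gives β = 20277/(0.93200·42000) ≈ 0.518.

β ≈ 0.518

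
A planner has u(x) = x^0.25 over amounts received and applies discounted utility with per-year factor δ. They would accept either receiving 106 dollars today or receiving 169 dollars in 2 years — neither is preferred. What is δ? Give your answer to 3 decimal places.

δ ≈ 0.943

Indifference means u(106) = δ^2 · u(169), so δ^2 = u(106)/u(169).
Since u(x) = x^0.25, δ^2 = (106/169)^0.25 = 0.62722^0.25 = 0.88993.
So δ = 0.88993^(1/2) ≈ 0.943.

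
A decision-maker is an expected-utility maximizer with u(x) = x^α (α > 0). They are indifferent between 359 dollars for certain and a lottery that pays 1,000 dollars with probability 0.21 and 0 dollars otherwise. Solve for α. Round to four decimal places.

α ≈ 1.5234

The lottery's expected utility is 0.21·u(1000) + 0.79·u(0) = 0.21·1000^α (since u(0) = 0 for α > 0).
Indifference: 359^α = 0.21·1000^α, so (359/1000)^α = 0.21.
Taking logs: α·ln(359/1000) = ln(0.21), so α = -1.5606477 / -1.0244329 ≈ 1.5234.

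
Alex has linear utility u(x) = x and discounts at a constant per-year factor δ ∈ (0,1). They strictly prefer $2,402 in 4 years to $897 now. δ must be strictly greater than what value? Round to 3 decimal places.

The preference means 897 < δ^4·2402.
So δ^4 > 897/2402 = 0.37344; taking the 4th root of both positive sides preserves the inequality.
δ > (897/2402)^(1/4) ≈ 0.782.

δ > 0.782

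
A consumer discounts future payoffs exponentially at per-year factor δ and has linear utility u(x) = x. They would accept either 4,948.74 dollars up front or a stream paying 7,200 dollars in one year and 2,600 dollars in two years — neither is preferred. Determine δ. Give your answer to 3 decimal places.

δ ≈ 0.570

Present value of the stream is 7200·δ + 2600·δ². Indifference gives 7200δ + 2600δ² = 4948.74.
That is, 2600δ² + 7200δ − 4948.74 = 0, a quadratic in δ.
δ = (−7200 + √(7200² + 4·2600·4948.74)) / (2·2600) = (−7200 + √103306896.00) / 5200 ≈ 0.570.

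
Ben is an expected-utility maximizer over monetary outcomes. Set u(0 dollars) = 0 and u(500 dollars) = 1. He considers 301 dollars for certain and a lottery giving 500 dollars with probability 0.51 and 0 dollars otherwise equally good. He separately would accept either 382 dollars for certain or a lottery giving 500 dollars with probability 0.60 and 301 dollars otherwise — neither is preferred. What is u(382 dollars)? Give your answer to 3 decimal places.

0.804

From the first indifference, u(301 dollars) = 0.51·u(500 dollars) + 0.49·u(0 dollars) = 0.51·1 + 0.49·0 = 0.51.
Chaining: u(382 dollars) = 0.60·1.00 + 0.40·0.51 = 0.8040.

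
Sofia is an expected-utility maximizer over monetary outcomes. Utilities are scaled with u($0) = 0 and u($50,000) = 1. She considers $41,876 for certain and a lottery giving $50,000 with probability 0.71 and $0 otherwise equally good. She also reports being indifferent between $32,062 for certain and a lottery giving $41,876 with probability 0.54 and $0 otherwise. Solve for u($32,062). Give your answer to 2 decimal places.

0.38

From the first indifference, u($41,876) = 0.71·u($50,000) + 0.29·u($0) = 0.71·1 + 0.29·0 = 0.71.
The second indifference gives u($32,062) = 0.54·u($41,876) + 0.46·u($0) = 0.54·0.71 + 0.46·0.00 = 0.3834.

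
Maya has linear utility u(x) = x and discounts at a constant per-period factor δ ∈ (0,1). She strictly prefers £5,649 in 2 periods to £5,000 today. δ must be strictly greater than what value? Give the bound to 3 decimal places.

Comparing present values: 5000 < δ^2·5649.
Hence δ^2 > 5000/5649 = 0.88511, and x ↦ x^(1/2) is increasing on (0,∞).
δ > 0.88511^(1/2) = 0.941.

δ > 0.941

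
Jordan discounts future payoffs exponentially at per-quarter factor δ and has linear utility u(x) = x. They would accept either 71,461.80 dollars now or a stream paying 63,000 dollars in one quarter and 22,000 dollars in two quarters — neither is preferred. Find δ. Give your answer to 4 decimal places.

δ ≈ 0.8700

Equating present values: 71461.80 = 63000δ + 22000δ².
Rearranged: 22000δ² + 63000δ − 71461.80 = 0.
By the quadratic formula (taking the positive root), δ = (−63000 + √10257638400.00) / 44000 ≈ 0.8700.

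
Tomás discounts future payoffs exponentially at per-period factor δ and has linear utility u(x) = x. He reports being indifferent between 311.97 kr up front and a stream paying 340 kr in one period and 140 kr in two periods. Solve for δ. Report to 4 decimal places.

δ ≈ 0.7100

Equating present values: 311.97 = 340δ + 140δ².
Rearranged: 140δ² + 340δ − 311.97 = 0.
By the quadratic formula (taking the positive root), δ = (−340 + √290303.20) / 280 ≈ 0.7100.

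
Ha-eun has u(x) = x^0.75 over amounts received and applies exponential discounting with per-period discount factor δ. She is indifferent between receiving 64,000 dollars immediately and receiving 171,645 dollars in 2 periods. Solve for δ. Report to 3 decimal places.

Indifference means u(64000) = δ^2 · u(171645), so δ^2 = u(64000)/u(171645).
Since u(x) = x^0.75, δ^2 = (64000/171645)^0.75 = 0.37286^0.75 = 0.47716.
Taking the square root: δ = 0.47716^(1/2) ≈ 0.691.

δ ≈ 0.691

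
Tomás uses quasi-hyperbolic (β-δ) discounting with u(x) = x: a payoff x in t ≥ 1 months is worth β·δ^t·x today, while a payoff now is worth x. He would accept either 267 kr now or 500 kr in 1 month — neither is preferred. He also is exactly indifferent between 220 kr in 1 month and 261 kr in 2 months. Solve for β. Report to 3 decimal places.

From the later pair, β·δ^1·220 = β·δ^2·261; dividing through, δ = 220/261 = 0.84291.
The first indifference: 267 = β·δ·500, so β = 267/(δ·500) = 267/(0.84291·500) ≈ 0.634.

β ≈ 0.634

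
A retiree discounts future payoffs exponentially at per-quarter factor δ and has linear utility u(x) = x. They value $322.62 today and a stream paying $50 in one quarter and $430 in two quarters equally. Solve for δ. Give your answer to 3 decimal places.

δ ≈ 0.810

Present value of the stream is 50·δ + 430·δ². Indifference gives 50δ + 430δ² = 322.62.
So 430δ² + 50δ − 322.62 = 0.
δ = (−50 + √(50² + 4·430·322.62)) / (2·430) = (−50 + √557406.40) / 860 ≈ 0.810.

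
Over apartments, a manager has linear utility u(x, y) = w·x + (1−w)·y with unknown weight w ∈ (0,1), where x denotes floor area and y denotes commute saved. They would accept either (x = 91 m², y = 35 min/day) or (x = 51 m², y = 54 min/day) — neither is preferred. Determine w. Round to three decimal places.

Equating utilities: w·91 + (1−w)·35 = w·51 + (1−w)·54.
Rearranging, 40·w − 19·(1−w) = 0.
Hence w = 19/(40+19) = 19/59 = 0.322.

w = 0.322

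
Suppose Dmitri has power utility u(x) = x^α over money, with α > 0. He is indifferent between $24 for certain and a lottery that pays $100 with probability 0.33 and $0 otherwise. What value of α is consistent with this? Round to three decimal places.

α ≈ 0.777

EU(lottery) = 0.33·100^α + 0.67·0 = 0.33·100^α.
Equating: 24^α = 0.33·100^α, i.e. 0.2400^α = 0.33.
α = ln(0.33) / ln(24/100) = -1.108663/-1.427116 ≈ 0.777.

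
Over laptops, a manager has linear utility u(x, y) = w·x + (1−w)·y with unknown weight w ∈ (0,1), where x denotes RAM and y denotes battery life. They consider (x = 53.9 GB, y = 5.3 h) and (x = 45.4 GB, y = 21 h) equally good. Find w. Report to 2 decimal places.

u(53.9,5.3) = u(45.4,21) means w·53.9 + (1−w)·5.3 = w·45.4 + (1−w)·21.
w·(53.9−45.4) = (1−w)·(21−5.3), i.e. w·8.5 = (1−w)·15.7.
The marginal rate of substitution is 15.7/8.5, so w = 15.7/(8.5+15.7) = 0.65.

w = 0.65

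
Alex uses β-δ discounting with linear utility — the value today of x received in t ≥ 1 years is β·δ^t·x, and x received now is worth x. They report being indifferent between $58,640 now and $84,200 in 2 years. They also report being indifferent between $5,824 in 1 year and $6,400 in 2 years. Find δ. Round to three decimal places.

δ ≈ 0.910

From the later pair, β·δ^1·5824 = β·δ^2·6400; dividing through, δ = 5824/6400 = 0.91000.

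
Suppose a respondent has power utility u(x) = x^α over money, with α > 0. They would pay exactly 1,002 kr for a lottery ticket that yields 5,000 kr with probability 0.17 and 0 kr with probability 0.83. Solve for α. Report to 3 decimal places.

α ≈ 1.102

Since u(0) = 0, the lottery's EU is 0.17·5000^α.
Setting u(1002) equal to that: 1002^α = 0.17·5000^α ⇒ (1002/5000)^α = 0.17.
Taking logs: α·ln(1002/5000) = ln(0.17), so α = -1.771957 / -1.607440 ≈ 1.102.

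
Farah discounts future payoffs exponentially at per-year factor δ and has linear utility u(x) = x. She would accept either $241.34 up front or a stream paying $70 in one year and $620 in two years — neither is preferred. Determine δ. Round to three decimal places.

Present value of the stream is 70·δ + 620·δ². Indifference gives 70δ + 620δ² = 241.34.
That is, 620δ² + 70δ − 241.34 = 0, a quadratic in δ.
By the quadratic formula (taking the positive root), δ = (−70 + √603423.20) / 1240 ≈ 0.570.

δ ≈ 0.570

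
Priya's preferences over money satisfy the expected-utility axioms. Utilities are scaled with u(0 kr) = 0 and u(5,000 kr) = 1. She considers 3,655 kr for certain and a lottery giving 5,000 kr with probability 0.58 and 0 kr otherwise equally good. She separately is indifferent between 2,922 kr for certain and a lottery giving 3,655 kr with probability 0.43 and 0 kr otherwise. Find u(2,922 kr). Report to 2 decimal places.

The first gamble pins u(3,655 kr): it must equal 0.58·1 + 0.42·0 = 0.58.
Chaining: u(2,922 kr) = 0.43·0.58 + 0.57·0.00 = 0.2494.

0.25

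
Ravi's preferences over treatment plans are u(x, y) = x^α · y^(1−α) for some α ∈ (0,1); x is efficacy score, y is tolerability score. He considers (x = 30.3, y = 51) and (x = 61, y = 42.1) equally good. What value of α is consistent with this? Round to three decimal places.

α ≈ 0.215

Set the two utilities equal: 30.3^α·51^(1−α) = 61^α·42.1^(1−α).
Rearrange to (30.3/61)^α = (42.1/51)^(1−α) and take logs: α·-0.699726 = (1−α)·-0.191778.
So α/(1−α) = (-0.191778)/(-0.699726) = 0.274076, and α = 0.274076/1.274076 ≈ 0.215.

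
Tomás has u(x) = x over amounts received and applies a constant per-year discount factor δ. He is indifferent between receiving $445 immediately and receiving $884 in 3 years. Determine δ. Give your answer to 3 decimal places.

δ ≈ 0.795

Indifference means u(445) = δ^3 · u(884), so δ^3 = u(445)/u(884).
With u(x) = x: δ^3 = 445/884 = 0.50339.
So δ = 0.50339^(1/3) ≈ 0.795.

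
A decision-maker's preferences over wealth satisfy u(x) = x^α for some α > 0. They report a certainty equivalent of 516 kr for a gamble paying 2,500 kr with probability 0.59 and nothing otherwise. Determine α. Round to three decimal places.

Since u(0) = 0, the lottery's EU is 0.59·2500^α.
Indifference: 516^α = 0.59·2500^α, so (516/2500)^α = 0.59.
Take logs: α = ln 0.59 / ln(516/2500) ≈ 0.33438.

α ≈ 0.334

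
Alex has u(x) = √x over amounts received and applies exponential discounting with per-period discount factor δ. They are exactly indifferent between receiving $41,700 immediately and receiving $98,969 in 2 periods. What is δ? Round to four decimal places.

δ ≈ 0.8057

Indifference means u(41700) = δ^2 · u(98969), so δ^2 = u(41700)/u(98969).
Since u(x) = √x, δ^2 = √(41700/98969) = 0.64911.
Hence δ = (0.64911)^(1/2) = 0.805674.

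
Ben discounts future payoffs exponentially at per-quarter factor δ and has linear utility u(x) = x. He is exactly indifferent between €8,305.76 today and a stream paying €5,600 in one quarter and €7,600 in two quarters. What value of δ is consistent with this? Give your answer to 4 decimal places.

Present value of the stream is 5600·δ + 7600·δ². Indifference gives 5600δ + 7600δ² = 8305.76.
So 7600δ² + 5600δ − 8305.76 = 0.
The positive root is δ = [−5600 + √(5600² + 4·7600·8305.76)] / (2·7600) = (−5600 + 16848.000)/15200 ≈ 0.7400.

δ ≈ 0.7400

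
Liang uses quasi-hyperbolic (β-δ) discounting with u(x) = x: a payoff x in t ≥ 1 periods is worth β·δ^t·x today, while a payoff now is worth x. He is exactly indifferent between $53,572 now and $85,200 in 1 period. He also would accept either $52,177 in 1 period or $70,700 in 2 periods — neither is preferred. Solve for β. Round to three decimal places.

From the later pair, β·δ^1·52177 = β·δ^2·70700; dividing through, δ = 52177/70700 = 0.73801.
Substituting δ into 53572 = β·δ·85200: β = 53572/(62878.082) ≈ 0.852.

β ≈ 0.852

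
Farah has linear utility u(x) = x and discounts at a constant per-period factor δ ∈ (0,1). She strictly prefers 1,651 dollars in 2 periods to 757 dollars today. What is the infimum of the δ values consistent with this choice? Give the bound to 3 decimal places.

Under u(x) = x this choice says 757 < δ^2·1651.
Dividing by 1651: δ^2 > 0.45851. Both sides are positive, so the square root keeps the direction.
δ > (757/1651)^(1/2) ≈ 0.677.

δ > 0.677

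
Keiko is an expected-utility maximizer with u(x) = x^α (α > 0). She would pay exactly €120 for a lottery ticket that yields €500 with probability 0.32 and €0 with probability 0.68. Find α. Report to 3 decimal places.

Since u(0) = 0, the lottery's EU is 0.32·500^α.
Indifference: 120^α = 0.32·500^α, so (120/500)^α = 0.32.
Take logs: α = ln 0.32 / ln(120/500) ≈ 0.79842.

α ≈ 0.798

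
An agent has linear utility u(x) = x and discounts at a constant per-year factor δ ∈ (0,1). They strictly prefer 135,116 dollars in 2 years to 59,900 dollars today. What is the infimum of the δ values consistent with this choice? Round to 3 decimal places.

δ > 0.666

Comparing present values: 59900 < δ^2·135116.
Dividing by 135116: δ^2 > 0.44332. Both sides are positive, so the square root keeps the direction.
δ > 0.44332^(1/2) = 0.666.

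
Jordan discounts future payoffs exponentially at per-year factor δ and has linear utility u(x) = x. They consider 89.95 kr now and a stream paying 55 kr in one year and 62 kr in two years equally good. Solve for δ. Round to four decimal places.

Present value of the stream is 55·δ + 62·δ². Indifference gives 55δ + 62δ² = 89.95.
Rearranged: 62δ² + 55δ − 89.95 = 0.
By the quadratic formula (taking the positive root), δ = (−55 + √25332.60) / 124 ≈ 0.8400.

δ ≈ 0.8400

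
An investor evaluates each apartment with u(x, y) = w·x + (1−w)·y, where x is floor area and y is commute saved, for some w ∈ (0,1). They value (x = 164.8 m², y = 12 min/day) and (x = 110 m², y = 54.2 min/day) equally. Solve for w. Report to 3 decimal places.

w = 0.435

Equating utilities: w·164.8 + (1−w)·12 = w·110 + (1−w)·54.2.
w·(164.8−110) = (1−w)·(54.2−12), i.e. w·54.8 = (1−w)·42.2.
So w/(1−w) = 42.2/54.8 = 0.7701, giving w = 42.2/(54.8+42.2) = 0.435.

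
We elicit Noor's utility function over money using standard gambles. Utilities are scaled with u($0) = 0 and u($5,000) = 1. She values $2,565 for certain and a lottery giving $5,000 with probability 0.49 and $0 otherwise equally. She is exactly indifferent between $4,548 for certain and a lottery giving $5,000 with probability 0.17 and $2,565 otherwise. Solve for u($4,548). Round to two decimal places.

First, u($2,565) = 0.49·u($5,000) + 0.51·u($0) = 0.49.
Then u($4,548) = 0.17·u($5,000) + 0.83·u($2,565) = 0.17·1.00 + 0.83·0.49 = 0.5767.

0.58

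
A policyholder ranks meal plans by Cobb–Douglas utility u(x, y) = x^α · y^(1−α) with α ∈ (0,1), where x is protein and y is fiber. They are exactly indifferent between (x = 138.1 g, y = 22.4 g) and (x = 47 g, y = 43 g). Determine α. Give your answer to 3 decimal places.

Indifference: 138.1^α · 22.4^(1−α) = 47^α · 43^(1−α).
Rearrange to (138.1/47)^α = (43/22.4)^(1−α) and take logs: α·1.077830 = (1−α)·0.652139.
Thus α·(1.729969) = 0.652139, so α = 0.652139/1.729969 ≈ 0.377.

α ≈ 0.377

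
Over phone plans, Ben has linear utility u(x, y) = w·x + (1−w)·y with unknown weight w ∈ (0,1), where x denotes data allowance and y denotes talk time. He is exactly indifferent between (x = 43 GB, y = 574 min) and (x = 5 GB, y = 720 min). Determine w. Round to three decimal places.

Indifference: w·43 + (1−w)·574 = w·5 + (1−w)·720.
Rearranging, 38·w − 146·(1−w) = 0.
So w/(1−w) = 146/38 = 3.8421, giving w = 146/(38+146) = 0.793.

w = 0.793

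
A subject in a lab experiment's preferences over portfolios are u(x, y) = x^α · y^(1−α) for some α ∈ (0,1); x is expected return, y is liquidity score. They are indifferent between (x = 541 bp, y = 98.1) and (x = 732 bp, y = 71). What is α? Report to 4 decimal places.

The Cobb–Douglas utilities coincide, so 541^α·98.1^(1−α) = 732^α·71^(1−α).
(541/732)^α = (71/98.1)^(1−α); take logs: α·ln(541/732) = (1−α)·ln(71/98.1), i.e. α·-0.3023612 = (1−α)·-0.3233075.
Thus α·(-0.6256687) = -0.3233075, so α = -0.3233075/-0.6256687 ≈ 0.5167.

α ≈ 0.5167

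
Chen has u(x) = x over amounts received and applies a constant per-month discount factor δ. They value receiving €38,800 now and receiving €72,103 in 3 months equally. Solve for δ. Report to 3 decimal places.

The payoff in 3 months is discounted by δ^3, so u(38800) = δ^3·u(72103) and δ^3 = u(38800)/u(72103).
With u(x) = x: δ^3 = 38800/72103 = 0.53812.
Taking the cube root: δ = 0.53812^(1/3) ≈ 0.813.

δ ≈ 0.813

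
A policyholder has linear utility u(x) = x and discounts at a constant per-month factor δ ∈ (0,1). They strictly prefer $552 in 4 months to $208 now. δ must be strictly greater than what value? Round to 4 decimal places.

δ > 0.7835

Under u(x) = x this choice says 208 < δ^4·552.
Hence δ^4 > 208/552 = 0.37681, and x ↦ x^(1/4) is increasing on (0,∞).
δ > 0.37681^(1/4) = 0.7835.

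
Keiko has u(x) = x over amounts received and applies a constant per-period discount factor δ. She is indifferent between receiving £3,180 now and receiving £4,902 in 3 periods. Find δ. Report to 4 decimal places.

Equating discounted utilities: u(3180) = δ^3·u(4902) ⇒ δ^3 = u(3180)/u(4902).
With u(x) = x: δ^3 = 3180/4902 = 0.64871.
Taking the cube root: δ = 0.64871^(1/3) ≈ 0.8657.

δ ≈ 0.8657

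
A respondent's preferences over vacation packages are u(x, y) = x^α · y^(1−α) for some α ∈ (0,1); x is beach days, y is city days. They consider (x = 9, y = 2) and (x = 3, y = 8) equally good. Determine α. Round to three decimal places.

Set the two utilities equal: 9^α·2^(1−α) = 3^α·8^(1−α).
(9/3)^α = (8/2)^(1−α); take logs: α·ln(9/3) = (1−α)·ln(8/2), i.e. α·1.098612 = (1−α)·1.386294.
So α/(1−α) = (1.386294)/(1.098612) = 1.261860, and α = 1.261860/2.261860 ≈ 0.558.

α ≈ 0.558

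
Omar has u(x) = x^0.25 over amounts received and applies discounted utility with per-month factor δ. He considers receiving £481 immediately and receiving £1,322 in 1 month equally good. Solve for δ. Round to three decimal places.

δ ≈ 0.777

Indifference means u(481) = δ · u(1322), so δ = u(481)/u(1322).
Since u(x) = x^0.25, δ = (481/1322)^0.25 = 0.36384^0.25 = 0.77666.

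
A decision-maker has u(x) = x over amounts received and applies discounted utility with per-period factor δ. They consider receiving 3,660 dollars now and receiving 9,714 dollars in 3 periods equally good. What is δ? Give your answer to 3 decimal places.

δ ≈ 0.722

The payoff in 3 periods is discounted by δ^3, so u(3660) = δ^3·u(9714) and δ^3 = u(3660)/u(9714).
With u(x) = x: δ^3 = 3660/9714 = 0.37678.
Taking the cube root: δ = 0.37678^(1/3) ≈ 0.722.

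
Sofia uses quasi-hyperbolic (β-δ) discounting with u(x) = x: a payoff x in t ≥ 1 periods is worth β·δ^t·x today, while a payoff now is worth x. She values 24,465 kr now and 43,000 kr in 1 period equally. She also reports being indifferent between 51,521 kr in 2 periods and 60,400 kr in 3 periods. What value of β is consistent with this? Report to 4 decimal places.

The second indifference involves only future payoffs, so β cancels: β·δ^2·51521 = β·δ^3·60400, giving δ = 51521/60400 = 0.85300.
The first indifference: 24465 = β·δ·43000, so β = 24465/(δ·43000) = 24465/(0.85300·43000) ≈ 0.6670.

β ≈ 0.6670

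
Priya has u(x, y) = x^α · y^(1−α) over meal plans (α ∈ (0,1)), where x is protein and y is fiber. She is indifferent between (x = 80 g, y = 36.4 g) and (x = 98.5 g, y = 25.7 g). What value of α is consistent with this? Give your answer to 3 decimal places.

Set the two utilities equal: 80^α·36.4^(1−α) = 98.5^α·25.7^(1−α).
(80/98.5)^α = (25.7/36.4)^(1−α); take logs: α·ln(80/98.5) = (1−α)·ln(25.7/36.4), i.e. α·-0.208030 = (1−α)·-0.348078.
Thus α·(-0.556108) = -0.348078, so α = -0.348078/-0.556108 ≈ 0.626.

α ≈ 0.626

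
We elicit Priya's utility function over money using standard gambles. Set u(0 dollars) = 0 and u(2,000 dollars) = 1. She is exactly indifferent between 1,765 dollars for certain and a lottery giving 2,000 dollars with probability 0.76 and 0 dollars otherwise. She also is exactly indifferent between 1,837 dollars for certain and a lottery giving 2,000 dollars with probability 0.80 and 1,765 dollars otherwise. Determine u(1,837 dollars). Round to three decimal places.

From the first indifference, u(1,765 dollars) = 0.76·u(2,000 dollars) + 0.24·u(0 dollars) = 0.76·1 + 0.24·0 = 0.76.
Chaining: u(1,837 dollars) = 0.80·1.00 + 0.20·0.76 = 0.9520.

0.952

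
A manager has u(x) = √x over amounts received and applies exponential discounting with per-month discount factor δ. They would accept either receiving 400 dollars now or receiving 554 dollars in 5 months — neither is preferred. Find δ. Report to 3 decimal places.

The payoff in 5 months is discounted by δ^5, so u(400) = δ^5·u(554) and δ^5 = u(400)/u(554).
With u(x) = √x: δ^5 = √400/√554 = √(400/554) = 0.84972.
So δ = 0.84972^(1/5) ≈ 0.968.

δ ≈ 0.968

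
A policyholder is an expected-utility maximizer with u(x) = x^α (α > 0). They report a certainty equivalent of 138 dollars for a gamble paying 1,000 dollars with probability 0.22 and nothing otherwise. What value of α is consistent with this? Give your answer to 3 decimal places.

The lottery's expected utility is 0.22·u(1000) + 0.78·u(0) = 0.22·1000^α (since u(0) = 0 for α > 0).
Setting u(138) equal to that: 138^α = 0.22·1000^α ⇒ (138/1000)^α = 0.22.
α = ln(0.22) / ln(138/1000) = -1.514128/-1.980502 ≈ 0.765.

α ≈ 0.765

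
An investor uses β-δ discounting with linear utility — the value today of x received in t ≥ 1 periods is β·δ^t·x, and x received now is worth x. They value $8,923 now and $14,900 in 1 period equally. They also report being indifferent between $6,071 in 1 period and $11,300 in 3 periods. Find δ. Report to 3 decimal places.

δ ≈ 0.733

The second indifference involves only future payoffs, so β cancels: β·δ^1·6071 = β·δ^3·11300, giving δ^2 = 6071/11300 = 0.53726, so δ = 0.73298.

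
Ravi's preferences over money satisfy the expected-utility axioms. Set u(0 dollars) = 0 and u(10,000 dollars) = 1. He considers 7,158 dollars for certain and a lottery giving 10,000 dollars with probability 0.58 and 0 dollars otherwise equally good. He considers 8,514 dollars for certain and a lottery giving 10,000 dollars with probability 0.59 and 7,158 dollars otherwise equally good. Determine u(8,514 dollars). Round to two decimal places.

0.83

First, u(7,158 dollars) = 0.58·u(10,000 dollars) + 0.42·u(0 dollars) = 0.58.
Chaining: u(8,514 dollars) = 0.59·1.00 + 0.41·0.58 = 0.8278.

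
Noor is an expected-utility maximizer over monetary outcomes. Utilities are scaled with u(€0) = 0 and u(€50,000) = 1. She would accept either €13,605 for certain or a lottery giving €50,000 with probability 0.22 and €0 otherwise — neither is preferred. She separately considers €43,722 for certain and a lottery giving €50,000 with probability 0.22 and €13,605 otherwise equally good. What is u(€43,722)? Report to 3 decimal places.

From the first indifference, u(€13,605) = 0.22·u(€50,000) + 0.78·u(€0) = 0.22·1 + 0.78·0 = 0.22.
Chaining: u(€43,722) = 0.22·1.00 + 0.78·0.22 = 0.3916.

0.392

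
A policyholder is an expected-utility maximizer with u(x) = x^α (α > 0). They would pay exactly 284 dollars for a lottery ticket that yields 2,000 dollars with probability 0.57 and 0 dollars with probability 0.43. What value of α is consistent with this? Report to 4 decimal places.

α ≈ 0.2880

The lottery's expected utility is 0.57·u(2000) + 0.43·u(0) = 0.57·2000^α (since u(0) = 0 for α > 0).
Setting u(284) equal to that: 284^α = 0.57·2000^α ⇒ (284/2000)^α = 0.57.
α = ln(0.57) / ln(284/2000) = -0.5621189/-1.9519282 ≈ 0.2880.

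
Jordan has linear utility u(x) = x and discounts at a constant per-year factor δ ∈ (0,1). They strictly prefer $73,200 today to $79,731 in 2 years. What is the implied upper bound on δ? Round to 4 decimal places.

The preference means 73200 > δ^2·79731.
Hence δ^2 < 73200/79731 = 0.91809, and x ↦ x^(1/2) is increasing on (0,∞).
δ < 0.91809^(1/2) = 0.9582.

δ < 0.9582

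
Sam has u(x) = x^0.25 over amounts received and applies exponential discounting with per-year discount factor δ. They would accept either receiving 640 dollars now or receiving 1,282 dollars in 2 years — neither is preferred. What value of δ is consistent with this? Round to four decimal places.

δ ≈ 0.9168

Indifference means u(640) = δ^2 · u(1282), so δ^2 = u(640)/u(1282).
With u(x) = x^0.25: δ^2 = 640^0.25/1282^0.25 = (640/1282)^0.25 = 0.84057.
Taking the square root: δ = 0.84057^(1/2) ≈ 0.9168.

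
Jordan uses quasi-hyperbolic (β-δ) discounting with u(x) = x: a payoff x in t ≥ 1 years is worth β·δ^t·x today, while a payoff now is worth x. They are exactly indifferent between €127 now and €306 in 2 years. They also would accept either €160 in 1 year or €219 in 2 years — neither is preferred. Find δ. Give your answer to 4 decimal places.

δ ≈ 0.7306

The second indifference involves only future payoffs, so β cancels: β·δ^1·160 = β·δ^2·219, giving δ = 160/219 = 0.73059.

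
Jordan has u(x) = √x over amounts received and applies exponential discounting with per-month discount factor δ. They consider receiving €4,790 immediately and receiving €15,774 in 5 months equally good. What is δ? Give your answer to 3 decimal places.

Indifference means u(4790) = δ^5 · u(15774), so δ^5 = u(4790)/u(15774).
Since u(x) = √x, δ^5 = √(4790/15774) = 0.55106.
Taking the 5th root: δ = 0.55106^(1/5) ≈ 0.888.

δ ≈ 0.888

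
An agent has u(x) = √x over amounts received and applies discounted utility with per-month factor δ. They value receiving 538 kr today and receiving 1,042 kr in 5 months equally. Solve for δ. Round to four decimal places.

Indifference means u(538) = δ^5 · u(1042), so δ^5 = u(538)/u(1042).
Since u(x) = √x, δ^5 = √(538/1042) = 0.71855.
Taking the 5th root: δ = 0.71855^(1/5) ≈ 0.9360.

δ ≈ 0.9360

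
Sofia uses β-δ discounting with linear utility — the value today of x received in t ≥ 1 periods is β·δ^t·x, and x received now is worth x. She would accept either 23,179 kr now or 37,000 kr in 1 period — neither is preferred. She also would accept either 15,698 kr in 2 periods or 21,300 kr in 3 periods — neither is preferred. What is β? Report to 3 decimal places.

β ≈ 0.850

The second indifference involves only future payoffs, so β cancels: β·δ^2·15698 = β·δ^3·21300, giving δ = 15698/21300 = 0.73700.
Now use the now-vs-future pair: 23179 = β·δ·37000 gives β = 23179/(0.73700·37000) ≈ 0.850.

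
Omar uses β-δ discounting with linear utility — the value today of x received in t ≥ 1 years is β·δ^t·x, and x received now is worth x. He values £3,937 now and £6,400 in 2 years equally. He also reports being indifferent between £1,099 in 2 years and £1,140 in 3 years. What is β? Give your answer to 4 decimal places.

From the later pair, β·δ^2·1099 = β·δ^3·1140; dividing through, δ = 1099/1140 = 0.96404.
The first indifference: 3937 = β·δ^2·6400, so β = 3937/(δ^2·6400) = 3937/(0.92936·6400) ≈ 0.6619.

β ≈ 0.6619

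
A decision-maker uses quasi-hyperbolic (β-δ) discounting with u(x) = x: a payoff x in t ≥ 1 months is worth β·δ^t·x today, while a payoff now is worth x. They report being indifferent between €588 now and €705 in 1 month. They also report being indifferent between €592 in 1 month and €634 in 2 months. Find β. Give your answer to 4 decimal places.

β ≈ 0.8932

From the later pair, β·δ^1·592 = β·δ^2·634; dividing through, δ = 592/634 = 0.93375.
The first indifference: 588 = β·δ·705, so β = 588/(δ·705) = 588/(0.93375·705) ≈ 0.8932.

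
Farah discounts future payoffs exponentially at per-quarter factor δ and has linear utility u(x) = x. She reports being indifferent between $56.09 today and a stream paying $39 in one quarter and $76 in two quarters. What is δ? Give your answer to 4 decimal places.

Present value of the stream is 39·δ + 76·δ². Indifference gives 39δ + 76δ² = 56.09.
Rearranged: 76δ² + 39δ − 56.09 = 0.
The positive root is δ = [−39 + √(39² + 4·76·56.09)] / (2·76) = (−39 + 136.280)/152 ≈ 0.6400.

δ ≈ 0.6400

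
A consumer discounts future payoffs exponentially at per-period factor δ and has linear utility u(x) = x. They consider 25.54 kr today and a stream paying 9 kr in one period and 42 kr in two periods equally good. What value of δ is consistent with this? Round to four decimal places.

Equating present values: 25.54 = 9δ + 42δ².
Rearranged: 42δ² + 9δ − 25.54 = 0.
The positive root is δ = [−9 + √(9² + 4·42·25.54)] / (2·42) = (−9 + 66.119)/84 ≈ 0.6800.

δ ≈ 0.6800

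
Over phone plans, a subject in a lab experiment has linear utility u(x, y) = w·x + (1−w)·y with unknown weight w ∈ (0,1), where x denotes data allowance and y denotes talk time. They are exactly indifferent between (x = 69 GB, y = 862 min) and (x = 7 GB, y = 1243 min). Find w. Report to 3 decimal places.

w = 0.860

Equating utilities: w·69 + (1−w)·862 = w·7 + (1−w)·1243.
Collecting terms: w·62 = (1−w)·381.
The marginal rate of substitution is 381/62, so w = 381/(62+381) = 0.860.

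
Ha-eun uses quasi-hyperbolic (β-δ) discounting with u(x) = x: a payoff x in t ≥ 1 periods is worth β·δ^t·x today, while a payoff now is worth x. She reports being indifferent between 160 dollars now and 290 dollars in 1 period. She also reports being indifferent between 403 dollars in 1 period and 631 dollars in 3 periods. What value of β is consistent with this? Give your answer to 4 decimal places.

β ≈ 0.6904

From the later pair, β·δ^1·403 = β·δ^3·631; dividing through, δ^2 = 403/631 = 0.63867, so δ = 0.79917.
The first indifference: 160 = β·δ·290, so β = 160/(δ·290) = 160/(0.79917·290) ≈ 0.6904.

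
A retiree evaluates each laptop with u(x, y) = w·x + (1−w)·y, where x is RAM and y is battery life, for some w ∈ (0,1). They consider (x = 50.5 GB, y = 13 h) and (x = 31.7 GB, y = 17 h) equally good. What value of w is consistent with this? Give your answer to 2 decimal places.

w = 0.18

Equating utilities: w·50.5 + (1−w)·13 = w·31.7 + (1−w)·17.
w·(50.5−31.7) = (1−w)·(17−13), i.e. w·18.8 = (1−w)·4.
So w/(1−w) = 4/18.8 = 0.2128, giving w = 4/(18.8+4) = 0.18.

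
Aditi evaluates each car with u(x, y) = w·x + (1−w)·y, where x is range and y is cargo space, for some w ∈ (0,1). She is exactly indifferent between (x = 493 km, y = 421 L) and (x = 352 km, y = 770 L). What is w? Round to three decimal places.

w = 0.712

Indifference: w·493 + (1−w)·421 = w·352 + (1−w)·770.
Collecting terms: w·141 = (1−w)·349.
So w/(1−w) = 349/141 = 2.4752, giving w = 349/(141+349) = 0.712.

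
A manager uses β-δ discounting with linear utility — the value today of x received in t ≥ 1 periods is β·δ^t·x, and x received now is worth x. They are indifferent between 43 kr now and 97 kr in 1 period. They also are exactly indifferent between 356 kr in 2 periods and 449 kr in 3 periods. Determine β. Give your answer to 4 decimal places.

β ≈ 0.5591

From the later pair, β·δ^2·356 = β·δ^3·449; dividing through, δ = 356/449 = 0.79287.
Substituting δ into 43 = β·δ·97: β = 43/(76.909) ≈ 0.5591.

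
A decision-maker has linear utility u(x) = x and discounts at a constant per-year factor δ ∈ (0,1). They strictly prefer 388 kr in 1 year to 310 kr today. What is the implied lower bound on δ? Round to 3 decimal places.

Comparing present values: 310 < δ·388.
So δ > 310/388 = 0.79897.

δ > 0.799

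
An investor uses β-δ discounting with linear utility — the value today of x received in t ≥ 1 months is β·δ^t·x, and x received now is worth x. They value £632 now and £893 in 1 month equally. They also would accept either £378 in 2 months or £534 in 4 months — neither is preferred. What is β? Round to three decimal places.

Both payoffs in the second observation are in the future, so β drops out: δ^2·378 = δ^4·534 ⇒ δ^2 = 378/534 = 0.70787, so δ = 0.84135.
Substituting δ into 632 = β·δ·893: β = 632/(751.323) ≈ 0.841.

β ≈ 0.841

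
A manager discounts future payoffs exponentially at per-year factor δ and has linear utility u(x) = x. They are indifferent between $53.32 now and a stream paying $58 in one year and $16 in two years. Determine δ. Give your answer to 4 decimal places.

Present value of the stream is 58·δ + 16·δ². Indifference gives 58δ + 16δ² = 53.32.
That is, 16δ² + 58δ − 53.32 = 0, a quadratic in δ.
By the quadratic formula (taking the positive root), δ = (−58 + √6776.48) / 32 ≈ 0.7600.

δ ≈ 0.7600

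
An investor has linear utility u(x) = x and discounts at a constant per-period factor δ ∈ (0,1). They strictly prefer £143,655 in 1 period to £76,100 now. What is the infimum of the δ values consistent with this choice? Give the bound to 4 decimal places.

Under u(x) = x this choice says 76100 < δ·143655.
Dividing through by 143655 gives δ > 0.52974.

δ > 0.5297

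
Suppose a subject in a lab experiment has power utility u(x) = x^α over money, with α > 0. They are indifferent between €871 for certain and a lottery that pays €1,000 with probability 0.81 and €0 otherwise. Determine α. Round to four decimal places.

The lottery's expected utility is 0.81·u(1000) + 0.19·u(0) = 0.81·1000^α (since u(0) = 0 for α > 0).
Equating: 871^α = 0.81·1000^α, i.e. 0.8710^α = 0.81.
Taking logs: α·ln(871/1000) = ln(0.81), so α = -0.2107210 / -0.1381133 ≈ 1.5257.

α ≈ 1.5257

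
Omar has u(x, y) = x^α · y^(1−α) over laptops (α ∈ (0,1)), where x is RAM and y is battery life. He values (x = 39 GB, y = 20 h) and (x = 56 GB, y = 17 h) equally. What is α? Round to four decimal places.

The Cobb–Douglas utilities coincide, so 39^α·20^(1−α) = 56^α·17^(1−α).
Rearrange to (39/56)^α = (17/20)^(1−α) and take logs: α·-0.3617900 = (1−α)·-0.1625189.
Thus α·(-0.5243089) = -0.1625189, so α = -0.1625189/-0.5243089 ≈ 0.3100.

α ≈ 0.3100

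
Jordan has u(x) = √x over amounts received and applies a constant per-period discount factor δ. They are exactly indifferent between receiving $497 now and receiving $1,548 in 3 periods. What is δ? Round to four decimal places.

The payoff in 3 periods is discounted by δ^3, so u(497) = δ^3·u(1548) and δ^3 = u(497)/u(1548).
Since u(x) = √x, δ^3 = √(497/1548) = 0.56662.
Hence δ = (0.56662)^(1/3) = 0.827493.

δ ≈ 0.8275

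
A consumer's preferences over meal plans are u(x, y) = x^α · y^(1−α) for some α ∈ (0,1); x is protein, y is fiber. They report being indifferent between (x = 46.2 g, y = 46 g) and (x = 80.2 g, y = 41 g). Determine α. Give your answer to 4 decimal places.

α ≈ 0.1726

The Cobb–Douglas utilities coincide, so 46.2^α·46^(1−α) = 80.2^α·41^(1−α).
(46.2/80.2)^α = (41/46)^(1−α); take logs: α·ln(46.2/80.2) = (1−α)·ln(41/46), i.e. α·-0.5515437 = (1−α)·-0.1150693.
Thus α·(-0.6666130) = -0.1150693, so α = -0.1150693/-0.6666130 ≈ 0.1726.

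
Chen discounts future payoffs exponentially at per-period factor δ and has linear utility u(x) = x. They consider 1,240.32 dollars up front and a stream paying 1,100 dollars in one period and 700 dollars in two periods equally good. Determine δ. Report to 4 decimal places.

δ ≈ 0.7600

Present value of the stream is 1100·δ + 700·δ². Indifference gives 1100δ + 700δ² = 1240.32.
So 700δ² + 1100δ − 1240.32 = 0.
By the quadratic formula (taking the positive root), δ = (−1100 + √4682896.00) / 1400 ≈ 0.7600.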